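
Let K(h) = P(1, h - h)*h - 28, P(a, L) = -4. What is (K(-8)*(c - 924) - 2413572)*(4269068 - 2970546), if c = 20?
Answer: -3138771796136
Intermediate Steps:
K(h) = -28 - 4*h (K(h) = -4*h - 28 = -28 - 4*h)
(K(-8)*(c - 924) - 2413572)*(4269068 - 2970546) = ((-28 - 4*(-8))*(20 - 924) - 2413572)*(4269068 - 2970546) = ((-28 + 32)*(-904) - 2413572)*1298522 = (4*(-904) - 2413572)*1298522 = (-3616 - 2413572)*1298522 = -2417188*1298522 = -3138771796136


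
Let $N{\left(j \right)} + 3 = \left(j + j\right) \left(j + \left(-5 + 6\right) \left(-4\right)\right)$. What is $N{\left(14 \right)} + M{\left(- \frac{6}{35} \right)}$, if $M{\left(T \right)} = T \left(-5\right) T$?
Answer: $\frac{67829}{245} \approx 276.85$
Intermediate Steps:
$N{\left(j \right)} = -3 + 2 j \left(-4 + j\right)$ ($N{\left(j \right)} = -3 + \left(j + j\right) \left(j + \left(-5 + 6\right) \left(-4\right)\right) = -3 + 2 j \left(j + 1 \left(-4\right)\right) = -3 + 2 j \left(j - 4\right) = -3 + 2 j \left(-4 + j\right)$)
$M{\left(T \right)} = - 5 T^{2}$ ($M{\left(T \right)} = - 5 T T = - 5 T^{2}$)
$N{\left(14 \right)} + M{\left(- \frac{6}{35} \right)} = \left(-3 - 112 + 2 \cdot 14^{2}\right) - 5 \left(- \frac{6}{35}\right)^{2} = \left(-3 - 112 + 2 \cdot 196\right) - 5 \left(\left(-6\right) \frac{1}{35}\right)^{2} = \left(-3 - 112 + 392\right) - 5 \left(- \frac{6}{35}\right)^{2} = 277 - \frac{36}{245} = \frac{67829}{245}$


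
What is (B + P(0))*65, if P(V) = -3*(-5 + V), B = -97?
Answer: -5330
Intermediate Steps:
P(V) = 15 - 3*V
(B + P(0))*65 = (-97 + (15 - 3*0))*65 = (-97 + (15 + 0))*65 = (-97 + 15)*65 = -82*65 = -5330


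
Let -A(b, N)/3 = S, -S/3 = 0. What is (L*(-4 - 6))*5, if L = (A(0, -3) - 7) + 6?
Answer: 50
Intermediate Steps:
S = 0 (S = -3*0 = 0)
A(b, N) = 0 (A(b, N) = -3*0 = 0)
L = -1 (L = (0 - 7) + 6 = -7 + 6 = -1)
(L*(-4 - 6))*5 = -(-4 - 6)*5 = -1*(-10)*5 = 10*5 = 50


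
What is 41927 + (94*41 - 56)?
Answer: 45725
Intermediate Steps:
41927 + (94*41 - 56) = 41927 + (3854 - 56) = 41927 + 3798 = 45725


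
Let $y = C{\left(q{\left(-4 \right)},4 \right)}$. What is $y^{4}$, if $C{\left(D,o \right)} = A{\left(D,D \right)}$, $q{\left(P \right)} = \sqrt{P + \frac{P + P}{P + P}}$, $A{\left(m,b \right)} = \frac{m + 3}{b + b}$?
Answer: $- \frac{1}{2} + \frac{i \sqrt{3}}{2} \approx -0.5 + 0.86602 i$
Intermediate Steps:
$A{\left(m,b \right)} = \frac{3 + m}{2 b}$
$q{\left(P \right)} = \sqrt{1 + P}$ ($q{\left(P \right)} = \sqrt{P + \frac{2 P}{2 P}} = \sqrt{P + 2 P \frac{1}{2 P}} = \sqrt{P + 1} = \sqrt{1 + P}$)
$C{\left(D,o \right)} = \frac{3 + D}{2 D}$
$y = - \frac{i \sqrt{3} \left(3 + i \sqrt{3}\right)}{6}$ ($y = \frac{3 + \sqrt{1 - 4}}{2 \sqrt{1 - 4}} = \frac{3 + \sqrt{-3}}{2 \sqrt{-3}} = \frac{3 + i \sqrt{3}}{2 i \sqrt{3}} = \frac{- \frac{i \sqrt{3}}{3} \left(3 + i \sqrt{3}\right)}{2} = - \frac{i \sqrt{3} \left(3 + i \sqrt{3}\right)}{6} \approx 0.5 - 0.86602 i$)
$y^{4} = \left(\frac{1}{2} - \frac{i \sqrt{3}}{2}\right)^{4}$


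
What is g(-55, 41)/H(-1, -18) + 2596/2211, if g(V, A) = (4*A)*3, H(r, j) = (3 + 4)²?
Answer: 110456/9849 ≈ 11.215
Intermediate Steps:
H(r, j) = 49 (H(r, j) = 7² = 49)
g(V, A) = 12*A
g(-55, 41)/H(-1, -18) + 2596/2211 = (12*41)/49 + 2596/2211 = 492*(1/49) + 2596*(1/2211) = 492/49 + 236/201 = 110456/9849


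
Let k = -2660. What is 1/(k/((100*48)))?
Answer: -240/133 ≈ -1.8045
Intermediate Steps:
1/(k/((100*48))) = 1/(-2660/(100*48)) = 1/(-2660/4800) = 1/(-2660*1/4800) = 1/(-133/240) = -240/133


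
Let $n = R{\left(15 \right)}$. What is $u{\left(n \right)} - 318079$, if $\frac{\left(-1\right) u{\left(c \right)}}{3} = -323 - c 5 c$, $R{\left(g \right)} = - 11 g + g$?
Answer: $20390$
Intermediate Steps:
$R{\left(g \right)} = - 10 g$
$n = -150$ ($n = \left(-10\right) 15 = -150$)
$u{\left(c \right)} = 969 + 15 c^{2}$ ($u{\left(c \right)} = - 3 \left(-323 - c 5 c\right) = - 3 \left(-323 - 5 c c\right) = - 3 \left(-323 - 5 c^{2}\right) = 969 + 15 c^{2}$)
$u{\left(n \right)} - 318079 = \left(969 + 15 \left(-150\right)^{2}\right) - 318079 = \left(969 + 15 \cdot 22500\right) - 318079 = \left(969 + 337500\right) - 318079 = 338469 - 318079 = 20390$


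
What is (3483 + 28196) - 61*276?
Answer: 14843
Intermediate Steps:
(3483 + 28196) - 61*276 = 31679 - 16836 = 14843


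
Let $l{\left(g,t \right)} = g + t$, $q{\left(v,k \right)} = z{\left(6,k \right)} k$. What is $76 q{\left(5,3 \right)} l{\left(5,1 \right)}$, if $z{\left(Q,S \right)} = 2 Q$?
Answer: $16416$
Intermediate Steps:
$q{\left(v,k \right)} = 12 k$ ($q{\left(v,k \right)} = 2 \cdot 6 k = 12 k$)
$76 q{\left(5,3 \right)} l{\left(5,1 \right)} = 76 \cdot 12 \cdot 3 \left(5 + 1\right) = 76 \cdot 36 \cdot 6 = 2736 \cdot 6 = 16416$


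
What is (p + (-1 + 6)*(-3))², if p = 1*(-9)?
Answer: 576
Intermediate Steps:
p = -9
(p + (-1 + 6)*(-3))² = (-9 + (-1 + 6)*(-3))² = (-9 + 5*(-3))² = (-9 - 15)² = (-24)² = 576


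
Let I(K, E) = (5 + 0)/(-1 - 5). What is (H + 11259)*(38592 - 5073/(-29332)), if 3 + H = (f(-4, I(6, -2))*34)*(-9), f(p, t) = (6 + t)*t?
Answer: 28466042310699/58664 ≈ 4.8524e+8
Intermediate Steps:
I(K, E) = -⅚ (I(K, E) = 5/(-6) = 5*(-⅙) = -⅚)
f(p, t) = t*(6 + t)
H = 2629/2 (H = -3 + (-5*(6 - ⅚)/6*34)*(-9) = -3 + (-⅚*31/6*34)*(-9) = -3 - 155/36*34*(-9) = -3 - 2635/18*(-9) = -3 + 2635/2 = 2629/2 ≈ 1314.5)
(H + 11259)*(38592 - 5073/(-29332)) = (2629/2 + 11259)*(38592 - 5073/(-29332)) = 25147*(38592 - 5073*(-1/29332))/2 = 25147*(38592 + 5073/29332)/2 = (25147/2)*(1131985617/29332) = 28466042310699/58664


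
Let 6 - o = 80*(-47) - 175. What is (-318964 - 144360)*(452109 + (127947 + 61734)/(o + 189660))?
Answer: -40554260537887560/193601 ≈ -2.0947e+11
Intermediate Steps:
o = 3941 (o = 6 - (80*(-47) - 175) = 6 - (-3760 - 175) = 6 - 1*(-3935) = 6 + 3935 = 3941)
(-318964 - 144360)*(452109 + (127947 + 61734)/(o + 189660)) = (-318964 - 144360)*(452109 + (127947 + 61734)/(3941 + 189660)) = -463324*(452109 + 189681/193601) = -463324*87528944190/193601 = -40554260537887560/193601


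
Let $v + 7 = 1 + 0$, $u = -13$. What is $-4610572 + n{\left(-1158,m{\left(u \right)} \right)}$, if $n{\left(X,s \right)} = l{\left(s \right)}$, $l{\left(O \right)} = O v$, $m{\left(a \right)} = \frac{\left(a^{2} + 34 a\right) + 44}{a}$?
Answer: $- \frac{59938810}{13} \approx -4.6107 \cdot 10^{6}$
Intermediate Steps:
$m{\left(a \right)} = \frac{44 + a^{2} + 34 a}{a}$
$v = -6$ ($v = -7 + \left(1 + 0\right) = -7 + 1 = -6$)
$l{\left(O \right)} = - 6 O$ ($l{\left(O \right)} = O \left(-6\right) = - 6 O$)
$n{\left(X,s \right)} = - 6 s$
$-4610572 + n{\left(-1158,m{\left(u \right)} \right)} = -4610572 - 6 \left(34 - 13 + \frac{44}{-13}\right) = -4610572 - 6 \left(34 - 13 + 44 \left(- \frac{1}{13}\right)\right) = -4610572 - 6 \left(34 - 13 - \frac{44}{13}\right) = -4610572 - \frac{1374}{13} = - \frac{59938810}{13}$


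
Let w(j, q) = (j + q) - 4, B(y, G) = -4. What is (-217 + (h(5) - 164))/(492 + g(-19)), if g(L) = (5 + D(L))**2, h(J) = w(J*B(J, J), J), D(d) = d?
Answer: -25/43 ≈ -0.58140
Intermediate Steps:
w(j, q) = -4 + j + q
h(J) = -4 - 3*J (h(J) = -4 + J*(-4) + J = -4 - 4*J + J = -4 - 3*J)
g(L) = (5 + L)**2
(-217 + (h(5) - 164))/(492 + g(-19)) = (-217 + ((-4 - 3*5) - 164))/(492 + (5 - 19)**2) = (-217 + ((-4 - 15) - 164))/(492 + (-14)**2) = (-217 + (-19 - 164))/(492 + 196) = (-217 - 183)/688 = -400*1/688 = -25/43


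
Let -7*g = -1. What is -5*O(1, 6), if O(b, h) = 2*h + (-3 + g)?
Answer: -320/7 ≈ -45.714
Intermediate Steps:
g = ⅐ (g = -⅐*(-1) = ⅐ ≈ 0.14286)
O(b, h) = -20/7 + 2*h (O(b, h) = 2*h + (-3 + ⅐) = 2*h - 20/7 = -20/7 + 2*h)
-5*O(1, 6) = -5*(-20/7 + 2*6) = -5*(-20/7 + 12) = -5*64/7 = -320/7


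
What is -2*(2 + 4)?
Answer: -12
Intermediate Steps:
-2*(2 + 4) = -2*6 = -12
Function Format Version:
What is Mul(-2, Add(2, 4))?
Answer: -12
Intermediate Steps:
Mul(-2, Add(2, 4)) = Mul(-2, 6) = -12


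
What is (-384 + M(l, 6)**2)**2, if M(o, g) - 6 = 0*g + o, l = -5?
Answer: 146689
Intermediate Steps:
M(o, g) = 6 + o (M(o, g) = 6 + (0*g + o) = 6 + (0 + o) = 6 + o)
(-384 + M(l, 6)**2)**2 = (-384 + (6 - 5)**2)**2 = (-384 + 1**2)**2 = (-384 + 1)**2 = (-383)**2 = 146689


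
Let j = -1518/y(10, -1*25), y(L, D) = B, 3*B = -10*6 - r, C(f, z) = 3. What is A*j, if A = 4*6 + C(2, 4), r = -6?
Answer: 2277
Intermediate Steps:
B = -18 (B = (-10*6 - 1*(-6))/3 = (-60 + 6)/3 = (1/3)*(-54) = -18)
A = 27 (A = 4*6 + 3 = 24 + 3 = 27)
y(L, D) = -18
j = 253/3 (j = -1518/(-18) = -1518*(-1/18) = 253/3 ≈ 84.333)
A*j = 27*(253/3) = 2277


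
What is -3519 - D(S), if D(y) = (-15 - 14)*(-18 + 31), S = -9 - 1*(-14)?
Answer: -3142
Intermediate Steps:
S = 5 (S = -9 + 14 = 5)
D(y) = -377 (D(y) = -29*13 = -377)
-3519 - D(S) = -3519 - 1*(-377) = -3519 + 377 = -3142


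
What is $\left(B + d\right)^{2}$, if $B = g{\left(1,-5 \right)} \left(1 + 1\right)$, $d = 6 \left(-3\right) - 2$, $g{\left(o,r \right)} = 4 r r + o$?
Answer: $33124$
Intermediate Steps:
$g{\left(o,r \right)} = o + 4 r^{2}$ ($g{\left(o,r \right)} = 4 r^{2} + o = o + 4 r^{2}$)
$d = -20$ ($d = -18 - 2 = -20$)
$B = 202$ ($B = \left(1 + 4 \left(-5\right)^{2}\right) \left(1 + 1\right) = \left(1 + 4 \cdot 25\right) 2 = \left(1 + 100\right) 2 = 101 \cdot 2 = 202$)
$\left(B + d\right)^{2} = \left(202 - 20\right)^{2} = 182^{2} = 33124$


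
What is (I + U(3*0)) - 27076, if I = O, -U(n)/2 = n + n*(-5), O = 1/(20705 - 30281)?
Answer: -259279777/9576 ≈ -27076.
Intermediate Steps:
O = -1/9576 (O = 1/(-9576) = -1/9576 ≈ -0.00010443)
U(n) = 8*n (U(n) = -2*(n + n*(-5)) = -2*(n - 5*n) = -(-8)*n = 8*n)
I = -1/9576 ≈ -0.00010443
(I + U(3*0)) - 27076 = (-1/9576 + 8*(3*0)) - 27076 = (-1/9576 + 8*0) - 27076 = (-1/9576 + 0) - 27076 = -1/9576 - 27076 = -259279777/9576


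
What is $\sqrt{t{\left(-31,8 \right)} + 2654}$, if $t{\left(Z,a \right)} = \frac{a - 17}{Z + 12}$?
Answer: $\frac{\sqrt{958265}}{19} \approx 51.522$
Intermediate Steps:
$t{\left(Z,a \right)} = \frac{-17 + a}{12 + Z}$
$\sqrt{t{\left(-31,8 \right)} + 2654} = \sqrt{\frac{-17 + 8}{12 - 31} + 2654} = \sqrt{\frac{1}{-19} \left(-9\right) + 2654} = \sqrt{\left(- \frac{1}{19}\right) \left(-9\right) + 2654} = \sqrt{\frac{9}{19} + 2654} = \sqrt{\frac{50435}{19}} = \frac{\sqrt{958265}}{19}$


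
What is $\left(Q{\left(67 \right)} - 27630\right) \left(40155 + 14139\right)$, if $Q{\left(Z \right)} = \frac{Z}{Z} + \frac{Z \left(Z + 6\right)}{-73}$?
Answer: $-1503726624$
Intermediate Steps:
$Q{\left(Z \right)} = 1 - \frac{Z \left(6 + Z\right)}{73}$ ($Q{\left(Z \right)} = 1 + Z \left(6 + Z\right) \left(- \frac{1}{73}\right) = 1 - \frac{Z \left(6 + Z\right)}{73}$)
$\left(Q{\left(67 \right)} - 27630\right) \left(40155 + 14139\right) = \left(\left(1 - \frac{402}{73} - \frac{67^{2}}{73}\right) - 27630\right) \left(40155 + 14139\right) = \left(\left(1 - \frac{402}{73} - \frac{4489}{73}\right) - 27630\right) 54294 = \left(-66 - 27630\right) 54294 = \left(-27696\right) 54294 = -1503726624$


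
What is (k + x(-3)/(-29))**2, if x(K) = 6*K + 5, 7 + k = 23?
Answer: 227529/841 ≈ 270.55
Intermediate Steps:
k = 16 (k = -7 + 23 = 16)
x(K) = 5 + 6*K
(k + x(-3)/(-29))**2 = (16 + (5 + 6*(-3))/(-29))**2 = (16 + (5 - 18)*(-1/29))**2 = (16 - 13*(-1/29))**2 = (16 + 13/29)**2 = (477/29)**2 = 227529/841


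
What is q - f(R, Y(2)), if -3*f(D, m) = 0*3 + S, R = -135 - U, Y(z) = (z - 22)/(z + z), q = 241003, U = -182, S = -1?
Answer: 723008/3 ≈ 2.4100e+5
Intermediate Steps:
Y(z) = (-22 + z)/(2*z) (Y(z) = (-22 + z)/((2*z)) = (-22 + z)*(1/(2*z)) = (-22 + z)/(2*z))
R = 47 (R = -135 - 1*(-182) = -135 + 182 = 47)
f(D, m) = 1/3 (f(D, m) = -(0*3 - 1)/3 = -(0 - 1)/3 = -1/3*(-1) = 1/3)
q - f(R, Y(2)) = 241003 - 1*1/3 = 241003 - 1/3 = 723008/3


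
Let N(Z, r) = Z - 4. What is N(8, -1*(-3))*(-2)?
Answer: -8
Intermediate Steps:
N(Z, r) = -4 + Z
N(8, -1*(-3))*(-2) = (-4 + 8)*(-2) = 4*(-2) = -8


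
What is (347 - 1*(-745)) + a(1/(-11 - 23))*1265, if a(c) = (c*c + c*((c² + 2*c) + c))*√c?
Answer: 1092 + 170775*I*√34/1336336 ≈ 1092.0 + 0.74516*I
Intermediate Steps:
a(c) = √c*(c² + c*(c² + 3*c)) (a(c) = (c² + c*(c² + 3*c))*√c = √c*(c² + c*(c² + 3*c)))
(347 - 1*(-745)) + a(1/(-11 - 23))*1265 = (347 - 1*(-745)) + ((1/(-11 - 23))^(5/2)*(4 + 1/(-11 - 23)))*1265 = (347 + 745) + ((1/(-34))^(5/2)*(4 + 1/(-34)))*1265 = 1092 + ((-1/34)^(5/2)*(4 - 1/34))*1265 = 1092 + ((I*√34/39304)*(135/34))*1265 = 1092 + (135*I*√34/1336336)*1265 = 1092 + 170775*I*√34/1336336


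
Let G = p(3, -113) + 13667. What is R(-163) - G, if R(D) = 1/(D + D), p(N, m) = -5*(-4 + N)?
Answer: -4457073/326 ≈ -13672.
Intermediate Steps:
p(N, m) = 20 - 5*N
R(D) = 1/(2*D)
G = 13672 (G = (20 - 5*3) + 13667 = (20 - 15) + 13667 = 5 + 13667 = 13672)
R(-163) - G = (½)/(-163) - 1*13672 = (½)*(-1/163) - 13672 = -1/326 - 13672 = -4457073/326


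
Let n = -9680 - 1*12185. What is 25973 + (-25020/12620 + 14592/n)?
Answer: 358308115328/13796815 ≈ 25970.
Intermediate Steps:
n = -21865 (n = -9680 - 12185 = -21865)
25973 + (-25020/12620 + 14592/n) = 25973 + (-25020/12620 + 14592/(-21865)) = 25973 + (-25020*1/12620 + 14592*(-1/21865)) = 25973 + (-1251/631 - 14592/21865) = 25973 - 36560667/13796815 = 358308115328/13796815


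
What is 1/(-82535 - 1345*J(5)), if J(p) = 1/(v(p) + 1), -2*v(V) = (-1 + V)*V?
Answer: -9/741470 ≈ -1.2138e-5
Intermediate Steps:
v(V) = -V*(-1 + V)/2 (v(V) = -(-1 + V)*V/2 = -V*(-1 + V)/2)
J(p) = 1/(1 + p*(1 - p)/2) (J(p) = 1/(p*(1 - p)/2 + 1) = 1/(1 + p*(1 - p)/2))
1/(-82535 - 1345*J(5)) = 1/(-82535 - (-2690)/(-2 + 5*(-1 + 5))) = 1/(-82535 - (-2690)/(-2 + 5*4)) = 1/(-82535 - (-2690)/(-2 + 20)) = 1/(-82535 - (-2690)/18) = 1/(-82535 - 1345*(-1/9)) = 1/(-82535 + 1345/9) = 1/(-741470/9) = -9/741470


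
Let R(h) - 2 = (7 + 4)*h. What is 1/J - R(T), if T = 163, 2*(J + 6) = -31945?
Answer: -57362817/31957 ≈ -1795.0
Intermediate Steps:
J = -31957/2 (J = -6 + (½)*(-31945) = -6 - 31945/2 = -31957/2 ≈ -15979.)
R(h) = 2 + 11*h (R(h) = 2 + (7 + 4)*h = 2 + 11*h)
1/J - R(T) = 1/(-31957/2) - (2 + 11*163) = -2/31957 - (2 + 1793) = -2/31957 - 1*1795 = -2/31957 - 1795 = -57362817/31957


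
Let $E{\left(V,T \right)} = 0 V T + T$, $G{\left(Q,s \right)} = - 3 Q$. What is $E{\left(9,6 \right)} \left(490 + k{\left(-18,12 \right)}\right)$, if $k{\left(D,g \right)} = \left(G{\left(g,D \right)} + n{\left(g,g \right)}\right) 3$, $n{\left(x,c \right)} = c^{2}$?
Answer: $4884$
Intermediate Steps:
$E{\left(V,T \right)} = T$ ($E{\left(V,T \right)} = 0 T + T = 0 + T = T$)
$k{\left(D,g \right)} = - 9 g + 3 g^{2}$ ($k{\left(D,g \right)} = \left(- 3 g + g^{2}\right) 3 = \left(g^{2} - 3 g\right) 3 = - 9 g + 3 g^{2}$)
$E{\left(9,6 \right)} \left(490 + k{\left(-18,12 \right)}\right) = 6 \left(490 + 3 \cdot 12 \left(-3 + 12\right)\right) = 6 \left(490 + 3 \cdot 12 \cdot 9\right) = 6 \left(490 + 324\right) = 6 \cdot 814 = 4884$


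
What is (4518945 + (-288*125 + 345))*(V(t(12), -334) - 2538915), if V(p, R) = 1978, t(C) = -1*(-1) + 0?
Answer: -11373824282730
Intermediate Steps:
t(C) = 1 (t(C) = 1 + 0 = 1)
(4518945 + (-288*125 + 345))*(V(t(12), -334) - 2538915) = (4518945 + (-288*125 + 345))*(1978 - 2538915) = (4518945 + (-36000 + 345))*(-2536937) = (4518945 - 35655)*(-2536937) = 4483290*(-2536937) = -11373824282730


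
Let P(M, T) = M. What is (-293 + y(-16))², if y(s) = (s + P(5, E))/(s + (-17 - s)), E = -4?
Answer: 24700900/289 ≈ 85470.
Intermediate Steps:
y(s) = -5/17 - s/17 (y(s) = (s + 5)/(s + (-17 - s)) = (5 + s)/(-17) = (5 + s)*(-1/17) = -5/17 - s/17)
(-293 + y(-16))² = (-293 + (-5/17 - 1/17*(-16)))² = (-293 + (-5/17 + 16/17))² = (-293 + 11/17)² = (-4970/17)² = 24700900/289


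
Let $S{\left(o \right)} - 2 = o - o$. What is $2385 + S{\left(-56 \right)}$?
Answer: $2387$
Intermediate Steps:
$S{\left(o \right)} = 2$ ($S{\left(o \right)} = 2 + \left(o - o\right) = 2 + 0 = 2$)
$2385 + S{\left(-56 \right)} = 2385 + 2 = 2387$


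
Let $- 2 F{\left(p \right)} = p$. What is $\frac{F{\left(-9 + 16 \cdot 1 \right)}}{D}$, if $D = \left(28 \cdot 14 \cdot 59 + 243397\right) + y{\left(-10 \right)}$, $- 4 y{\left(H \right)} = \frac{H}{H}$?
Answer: $- \frac{14}{1066099} \approx -1.3132 \cdot 10^{-5}$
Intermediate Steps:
$F{\left(p \right)} = - \frac{p}{2}$
$y{\left(H \right)} = - \frac{1}{4}$ ($y{\left(H \right)} = - \frac{H \frac{1}{H}}{4} = \left(- \frac{1}{4}\right) 1 = - \frac{1}{4}$)
$D = \frac{1066099}{4}$ ($D = \left(28 \cdot 14 \cdot 59 + 243397\right) - \frac{1}{4} = \left(392 \cdot 59 + 243397\right) - \frac{1}{4} = \left(23128 + 243397\right) - \frac{1}{4} = 266525 - \frac{1}{4} = \frac{1066099}{4} \approx 2.6653 \cdot 10^{5}$)
$\frac{F{\left(-9 + 16 \cdot 1 \right)}}{D} = \frac{\left(- \frac{1}{2}\right) \left(-9 + 16 \cdot 1\right)}{\frac{1066099}{4}} = - \frac{-9 + 16}{2} \cdot \frac{4}{1066099} = \left(- \frac{1}{2}\right) 7 \cdot \frac{4}{1066099} = \left(- \frac{7}{2}\right) \frac{4}{1066099} = - \frac{14}{1066099}$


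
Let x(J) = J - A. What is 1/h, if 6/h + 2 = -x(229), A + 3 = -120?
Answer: -59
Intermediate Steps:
A = -123 (A = -3 - 120 = -123)
x(J) = 123 + J (x(J) = J - 1*(-123) = J + 123 = 123 + J)
h = -1/59 (h = 6/(-2 - (123 + 229)) = 6/(-2 - 1*352) = 6/(-2 - 352) = 6/(-354) = 6*(-1/354) = -1/59 ≈ -0.016949)
1/h = 1/(-1/59) = -59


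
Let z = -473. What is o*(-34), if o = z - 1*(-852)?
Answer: -12886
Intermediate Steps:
o = 379 (o = -473 - 1*(-852) = -473 + 852 = 379)
o*(-34) = 379*(-34) = -12886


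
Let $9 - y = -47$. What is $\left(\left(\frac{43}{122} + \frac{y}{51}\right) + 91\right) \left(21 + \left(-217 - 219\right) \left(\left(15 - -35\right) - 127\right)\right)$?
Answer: $\frac{19323600611}{6222} \approx 3.1057 \cdot 10^{6}$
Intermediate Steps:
$y = 56$ ($y = 9 - -47 = 9 + 47 = 56$)
$\left(\left(\frac{43}{122} + \frac{y}{51}\right) + 91\right) \left(21 + \left(-217 - 219\right) \left(\left(15 - -35\right) - 127\right)\right) = \left(\left(\frac{43}{122} + \frac{56}{51}\right) + 91\right) \left(21 + \left(-217 - 219\right) \left(\left(15 - -35\right) - 127\right)\right) = \left(\left(43 \cdot \frac{1}{122} + 56 \cdot \frac{1}{51}\right) + 91\right) \left(21 - 436 \left(\left(15 + 35\right) - 127\right)\right) = \left(\left(\frac{43}{122} + \frac{56}{51}\right) + 91\right) \left(21 - 436 \left(50 - 127\right)\right) = \left(\frac{9025}{6222} + 91\right) \left(21 - -33572\right) = \frac{575227 \left(21 + 33572\right)}{6222} = \frac{575227}{6222} \cdot 33593 = \frac{19323600611}{6222}$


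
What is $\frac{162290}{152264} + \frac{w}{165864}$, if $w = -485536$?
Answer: $- \frac{2938224059}{1578444756} \approx -1.8615$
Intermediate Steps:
$\frac{162290}{152264} + \frac{w}{165864} = \frac{162290}{152264} - \frac{485536}{165864} = 162290 \cdot \frac{1}{152264} - \frac{60692}{20733} = \frac{81145}{76132} - \frac{60692}{20733} = - \frac{2938224059}{1578444756}$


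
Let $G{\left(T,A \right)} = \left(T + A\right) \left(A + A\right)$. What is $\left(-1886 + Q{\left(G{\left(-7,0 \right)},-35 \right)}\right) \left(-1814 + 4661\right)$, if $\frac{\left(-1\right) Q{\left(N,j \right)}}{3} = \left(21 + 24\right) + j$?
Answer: $-5454852$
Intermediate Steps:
$G{\left(T,A \right)} = 2 A \left(A + T\right)$ ($G{\left(T,A \right)} = \left(A + T\right) 2 A = 2 A \left(A + T\right)$)
$Q{\left(N,j \right)} = -135 - 3 j$ ($Q{\left(N,j \right)} = - 3 \left(\left(21 + 24\right) + j\right) = - 3 \left(45 + j\right) = -135 - 3 j$)
$\left(-1886 + Q{\left(G{\left(-7,0 \right)},-35 \right)}\right) \left(-1814 + 4661\right) = \left(-1886 - 30\right) \left(-1814 + 4661\right) = \left(-1886 + \left(-135 + 105\right)\right) 2847 = \left(-1886 - 30\right) 2847 = \left(-1916\right) 2847 = -5454852$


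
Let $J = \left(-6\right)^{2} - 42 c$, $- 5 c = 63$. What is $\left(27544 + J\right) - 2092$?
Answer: $\frac{130086}{5} \approx 26017.0$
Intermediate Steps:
$c = - \frac{63}{5}$ ($c = \left(- \frac{1}{5}\right) 63 = - \frac{63}{5} \approx -12.6$)
$J = \frac{2826}{5}$ ($J = \left(-6\right)^{2} - - \frac{2646}{5} = 36 + \frac{2646}{5} = \frac{2826}{5} \approx 565.2$)
$\left(27544 + J\right) - 2092 = \left(27544 + \frac{2826}{5}\right) - 2092 = \frac{140546}{5} - 2092 = \frac{130086}{5}$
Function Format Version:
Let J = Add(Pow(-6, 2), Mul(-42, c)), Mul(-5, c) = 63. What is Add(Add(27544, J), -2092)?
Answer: Rational(130086, 5) ≈ 26017.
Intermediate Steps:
c = Rational(-63, 5) (c = Mul(Rational(-1, 5), 63) = Rational(-63, 5) ≈ -12.600)
J = Rational(2826, 5) (J = Add(Pow(-6, 2), Mul(-42, Rational(-63, 5))) = Add(36, Rational(2646, 5)) = Rational(2826, 5) ≈ 565.20)
Add(Add(27544, J), -2092) = Add(Add(27544, Rational(2826, 5)), -2092) = Add(Rational(140546, 5), -2092) = Rational(130086, 5)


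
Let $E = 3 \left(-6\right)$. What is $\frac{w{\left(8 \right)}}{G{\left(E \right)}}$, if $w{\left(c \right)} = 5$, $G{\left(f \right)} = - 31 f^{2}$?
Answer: $- \frac{5}{10044} \approx -0.00049781$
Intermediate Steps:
$E = -18$
$\frac{w{\left(8 \right)}}{G{\left(E \right)}} = \frac{5}{\left(-31\right) \left(-18\right)^{2}} = \frac{5}{\left(-31\right) 324} = \frac{5}{-10044} = 5 \left(- \frac{1}{10044}\right) = - \frac{5}{10044}$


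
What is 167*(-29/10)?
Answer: -4843/10 ≈ -484.30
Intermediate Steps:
167*(-29/10) = -4843/10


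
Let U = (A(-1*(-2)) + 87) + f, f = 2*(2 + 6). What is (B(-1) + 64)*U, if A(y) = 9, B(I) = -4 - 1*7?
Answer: 5936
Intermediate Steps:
B(I) = -11 (B(I) = -4 - 7 = -11)
f = 16 (f = 2*8 = 16)
U = 112 (U = (9 + 87) + 16 = 96 + 16 = 112)
(B(-1) + 64)*U = (-11 + 64)*112 = 53*112 = 5936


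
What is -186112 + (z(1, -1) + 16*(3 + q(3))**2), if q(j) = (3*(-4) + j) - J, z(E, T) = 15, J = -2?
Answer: -185841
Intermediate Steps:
q(j) = -10 + j (q(j) = (3*(-4) + j) - 1*(-2) = (-12 + j) + 2 = -10 + j)
-186112 + (z(1, -1) + 16*(3 + q(3))**2) = -186112 + (15 + 16*(3 + (-10 + 3))**2) = -186112 + (15 + 16*(3 - 7)**2) = -186112 + (15 + 16*(-4)**2) = -186112 + (15 + 16*16) = -186112 + (15 + 256) = -186112 + 271 = -185841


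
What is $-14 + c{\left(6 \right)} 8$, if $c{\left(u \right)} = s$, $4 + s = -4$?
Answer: $-78$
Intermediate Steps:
$s = -8$ ($s = -4 - 4 = -8$)
$c{\left(u \right)} = -8$
$-14 + c{\left(6 \right)} 8 = -14 - 64 = -78$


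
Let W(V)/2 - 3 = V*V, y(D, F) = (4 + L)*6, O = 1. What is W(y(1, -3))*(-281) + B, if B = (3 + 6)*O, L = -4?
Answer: -1677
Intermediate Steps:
B = 9 (B = (3 + 6)*1 = 9*1 = 9)
y(D, F) = 0 (y(D, F) = (4 - 4)*6 = 0*6 = 0)
W(V) = 6 + 2*V² (W(V) = 6 + 2*(V*V) = 6 + 2*V²)
W(y(1, -3))*(-281) + B = (6 + 2*0²)*(-281) + 9 = (6 + 2*0)*(-281) + 9 = (6 + 0)*(-281) + 9 = 6*(-281) + 9 = -1686 + 9 = -1677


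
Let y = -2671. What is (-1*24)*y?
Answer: 64104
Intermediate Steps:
(-1*24)*y = -1*24*(-2671) = -24*(-2671) = 64104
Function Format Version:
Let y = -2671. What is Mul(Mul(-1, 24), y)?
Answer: 64104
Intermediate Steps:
Mul(Mul(-1, 24), y) = Mul(Mul(-1, 24), -2671) = Mul(-24, -2671) = 64104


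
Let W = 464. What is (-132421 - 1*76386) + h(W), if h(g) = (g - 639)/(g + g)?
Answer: -193773071/928 ≈ -2.0881e+5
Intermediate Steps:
h(g) = (-639 + g)/(2*g) (h(g) = (-639 + g)/((2*g)) = (-639 + g)*(1/(2*g)) = (-639 + g)/(2*g))
(-132421 - 1*76386) + h(W) = (-132421 - 1*76386) + (½)*(-639 + 464)/464 = (-132421 - 76386) + (½)*(1/464)*(-175) = -208807 - 175/928 = -193773071/928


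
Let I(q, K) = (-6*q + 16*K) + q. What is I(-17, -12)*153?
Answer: -16371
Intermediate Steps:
I(q, K) = -5*q + 16*K
I(-17, -12)*153 = (-5*(-17) + 16*(-12))*153 = (85 - 192)*153 = -107*153 = -16371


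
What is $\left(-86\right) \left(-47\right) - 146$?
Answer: $3896$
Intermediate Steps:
$\left(-86\right) \left(-47\right) - 146 = 4042 - 146 = 3896$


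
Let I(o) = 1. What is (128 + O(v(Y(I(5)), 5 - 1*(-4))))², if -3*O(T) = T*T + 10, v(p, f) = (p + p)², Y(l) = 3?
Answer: 850084/9 ≈ 94454.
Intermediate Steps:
v(p, f) = 4*p² (v(p, f) = (2*p)² = 4*p²)
O(T) = -10/3 - T²/3 (O(T) = -(T*T + 10)/3 = -(T² + 10)/3 = -(10 + T²)/3 = -10/3 - T²/3)
(128 + O(v(Y(I(5)), 5 - 1*(-4))))² = (128 + (-10/3 - (4*3²)²/3))² = (128 + (-10/3 - (4*9)²/3))² = (128 + (-10/3 - ⅓*36²))² = (128 + (-10/3 - ⅓*1296))² = (128 + (-10/3 - 432))² = (128 - 1306/3)² = (-922/3)² = 850084/9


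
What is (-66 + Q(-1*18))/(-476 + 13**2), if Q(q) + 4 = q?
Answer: 88/307 ≈ 0.28664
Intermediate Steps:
Q(q) = -4 + q
(-66 + Q(-1*18))/(-476 + 13**2) = (-66 + (-4 - 1*18))/(-476 + 13**2) = (-66 + (-4 - 18))/(-476 + 169) = (-66 - 22)/(-307) = -88*(-1/307) = 88/307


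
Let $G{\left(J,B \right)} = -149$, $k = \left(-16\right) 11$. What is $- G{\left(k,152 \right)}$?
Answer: $149$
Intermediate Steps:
$k = -176$
$- G{\left(k,152 \right)} = \left(-1\right) \left(-149\right) = 149$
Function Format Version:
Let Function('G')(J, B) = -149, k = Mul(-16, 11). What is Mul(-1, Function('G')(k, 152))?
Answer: 149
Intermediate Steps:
k = -176
Mul(-1, Function('G')(k, 152)) = Mul(-1, -149) = 149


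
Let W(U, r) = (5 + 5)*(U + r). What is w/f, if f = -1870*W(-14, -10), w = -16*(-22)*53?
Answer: 53/1275 ≈ 0.041569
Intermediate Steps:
W(U, r) = 10*U + 10*r (W(U, r) = 10*(U + r) = 10*U + 10*r)
w = 18656 (w = 352*53 = 18656)
f = 448800 (f = -1870*(10*(-14) + 10*(-10)) = -1870*(-140 - 100) = -1870*(-240) = 448800)
w/f = 18656/448800 = 18656*(1/448800) = 53/1275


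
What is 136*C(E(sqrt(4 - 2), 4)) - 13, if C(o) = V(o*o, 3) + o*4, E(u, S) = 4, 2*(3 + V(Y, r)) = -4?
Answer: 1483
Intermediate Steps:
V(Y, r) = -5 (V(Y, r) = -3 + (1/2)*(-4) = -3 - 2 = -5)
C(o) = -5 + 4*o (C(o) = -5 + o*4 = -5 + 4*o)
136*C(E(sqrt(4 - 2), 4)) - 13 = 136*(-5 + 4*4) - 13 = 136*(-5 + 16) - 13 = 136*11 - 13 = 1496 - 13 = 1483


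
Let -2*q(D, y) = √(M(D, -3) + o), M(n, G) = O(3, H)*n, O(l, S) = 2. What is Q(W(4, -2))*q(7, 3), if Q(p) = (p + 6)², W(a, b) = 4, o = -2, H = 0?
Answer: -100*√3 ≈ -173.21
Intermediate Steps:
M(n, G) = 2*n
q(D, y) = -√(-2 + 2*D)/2 (q(D, y) = -√(2*D - 2)/2 = -√(-2 + 2*D)/2)
Q(p) = (6 + p)²
Q(W(4, -2))*q(7, 3) = (6 + 4)²*(-√(-2 + 2*7)/2) = 10²*(-√(-2 + 14)/2) = 100*(-√3) = -100*√3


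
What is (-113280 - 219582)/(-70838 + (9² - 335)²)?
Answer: 5739/109 ≈ 52.651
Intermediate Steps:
(-113280 - 219582)/(-70838 + (9² - 335)²) = -332862/(-70838 + (81 - 335)²) = -332862/(-70838 + (-254)²) = -332862/(-70838 + 64516) = -332862/(-6322) = -332862*(-1/6322) = 5739/109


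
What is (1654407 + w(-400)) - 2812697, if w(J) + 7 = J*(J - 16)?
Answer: -991897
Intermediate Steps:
w(J) = -7 + J*(-16 + J) (w(J) = -7 + J*(J - 16) = -7 + J*(-16 + J))
(1654407 + w(-400)) - 2812697 = (1654407 + (-7 + (-400)² - 16*(-400))) - 2812697 = (1654407 + (-7 + 160000 + 6400)) - 2812697 = (1654407 + 166393) - 2812697 = 1820800 - 2812697 = -991897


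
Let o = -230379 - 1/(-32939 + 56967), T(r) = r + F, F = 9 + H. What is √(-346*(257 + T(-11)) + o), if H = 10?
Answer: I*√46486214315531/12014 ≈ 567.51*I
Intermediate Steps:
F = 19 (F = 9 + 10 = 19)
T(r) = 19 + r (T(r) = r + 19 = 19 + r)
o = -5535546613/24028 (o = -230379 - 1/24028 = -5535546613/24028 ≈ -2.3038e+5)
√(-346*(257 + T(-11)) + o) = √(-346*(257 + (19 - 11)) - 5535546613/24028) = √(-346*(257 + 8) - 5535546613/24028) = √(-346*265 - 5535546613/24028) = √(-91690 - 5535546613/24028) = √(-7738673933/24028) = I*√46486214315531/12014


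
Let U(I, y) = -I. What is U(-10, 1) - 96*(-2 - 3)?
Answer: 490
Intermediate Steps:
U(-10, 1) - 96*(-2 - 3) = -1*(-10) - 96*(-2 - 3) = 10 - 96*(-5) = 10 + 480 = 490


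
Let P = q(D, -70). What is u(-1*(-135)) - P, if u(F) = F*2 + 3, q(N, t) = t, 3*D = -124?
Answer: 343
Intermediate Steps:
D = -124/3 (D = (⅓)*(-124) = -124/3 ≈ -41.333)
u(F) = 3 + 2*F (u(F) = 2*F + 3 = 3 + 2*F)
P = -70
u(-1*(-135)) - P = (3 + 2*(-1*(-135))) - 1*(-70) = (3 + 2*135) + 70 = (3 + 270) + 70 = 273 + 70 = 343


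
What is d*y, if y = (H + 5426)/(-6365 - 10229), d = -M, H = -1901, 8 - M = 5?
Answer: 10575/16594 ≈ 0.63728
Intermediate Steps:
M = 3 (M = 8 - 1*5 = 8 - 5 = 3)
d = -3 (d = -1*3 = -3)
y = -3525/16594 (y = (-1901 + 5426)/(-6365 - 10229) = 3525/(-16594) = 3525*(-1/16594) = -3525/16594 ≈ -0.21243)
d*y = -3*(-3525/16594) = 10575/16594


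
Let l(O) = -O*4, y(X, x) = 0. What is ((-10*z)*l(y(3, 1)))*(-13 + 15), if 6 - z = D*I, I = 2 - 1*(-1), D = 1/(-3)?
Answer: 0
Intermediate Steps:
D = -⅓ ≈ -0.33333
I = 3 (I = 2 + 1 = 3)
z = 7 (z = 6 - (-1)*3/3 = 6 - 1*(-1) = 6 + 1 = 7)
l(O) = -4*O
((-10*z)*l(y(3, 1)))*(-13 + 15) = ((-10*7)*(-4*0))*(-13 + 15) = -70*0*2 = 0*2 = 0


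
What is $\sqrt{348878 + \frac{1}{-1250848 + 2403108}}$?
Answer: $\frac{7 \sqrt{2363297983542985}}{576130} \approx 590.66$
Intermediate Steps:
$\sqrt{348878 + \frac{1}{-1250848 + 2403108}} = \sqrt{348878 + \frac{1}{1152260}} = \sqrt{\frac{401998164281}{1152260}} = \frac{7 \sqrt{2363297983542985}}{576130}$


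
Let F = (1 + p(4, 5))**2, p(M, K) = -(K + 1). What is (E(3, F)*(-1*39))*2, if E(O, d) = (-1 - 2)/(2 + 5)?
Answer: 234/7 ≈ 33.429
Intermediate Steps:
p(M, K) = -1 - K (p(M, K) = -(1 + K) = -1 - K)
F = 25 (F = (1 + (-1 - 1*5))**2 = (1 + (-1 - 5))**2 = (1 - 6)**2 = (-5)**2 = 25)
E(O, d) = -3/7
(E(3, F)*(-1*39))*2 = -(-3)*39/7*2 = -3/7*(-39)*2 = (117/7)*2 = 234/7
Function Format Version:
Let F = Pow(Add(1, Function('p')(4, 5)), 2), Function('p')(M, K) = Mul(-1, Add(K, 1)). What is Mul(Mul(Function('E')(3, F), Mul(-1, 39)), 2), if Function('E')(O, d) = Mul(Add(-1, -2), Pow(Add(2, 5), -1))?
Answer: Rational(234, 7) ≈ 33.429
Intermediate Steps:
Function('p')(M, K) = Add(-1, Mul(-1, K)) (Function('p')(M, K) = Mul(-1, Add(1, K)) = Add(-1, Mul(-1, K)))
F = 25 (F = Pow(Add(1, Add(-1, Mul(-1, 5))), 2) = Pow(Add(1, Add(-1, -5)), 2) = Pow(Add(1, -6), 2) = Pow(-5, 2) = 25)
Function('E')(O, d) = Rational(-3, 7) (Function('E')(O, d) = Mul(-3, Pow(7, -1)) = Mul(-3, Rational(1, 7)) = Rational(-3, 7))
Mul(Mul(Function('E')(3, F), Mul(-1, 39)), 2) = Mul(Mul(Rational(-3, 7), Mul(-1, 39)), 2) = Mul(Mul(Rational(-3, 7), -39), 2) = Mul(Rational(117, 7), 2) = Rational(234, 7)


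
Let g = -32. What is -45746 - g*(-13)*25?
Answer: -56146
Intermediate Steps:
-45746 - g*(-13)*25 = -45746 - (-32*(-13))*25 = -45746 - 416*25 = -45746 - 1*10400 = -45746 - 10400 = -56146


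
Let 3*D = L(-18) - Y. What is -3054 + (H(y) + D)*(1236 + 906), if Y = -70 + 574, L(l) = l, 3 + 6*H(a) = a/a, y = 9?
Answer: -376476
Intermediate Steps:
H(a) = -1/3 (H(a) = -1/2 + (a/a)/6 = -1/2 + (1/6)*1 = -1/2 + 1/6 = -1/3)
Y = 504
D = -174 (D = (-18 - 1*504)/3 = (-18 - 504)/3 = (1/3)*(-522) = -174)
-3054 + (H(y) + D)*(1236 + 906) = -3054 + (-1/3 - 174)*(1236 + 906) = -3054 - 523/3*2142 = -3054 - 373422 = -376476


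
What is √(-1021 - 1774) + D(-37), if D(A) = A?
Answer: -37 + I*√2795 ≈ -37.0 + 52.868*I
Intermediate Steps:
√(-1021 - 1774) + D(-37) = √(-1021 - 1774) - 37 = √(-2795) - 37 = I*√2795 - 37 = -37 + I*√2795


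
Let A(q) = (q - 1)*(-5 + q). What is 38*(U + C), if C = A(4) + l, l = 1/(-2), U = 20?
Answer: 627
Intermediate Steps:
A(q) = (-1 + q)*(-5 + q)
l = -½ ≈ -0.50000
C = -7/2 (C = (5 + 4² - 6*4) - ½ = (5 + 16 - 24) - ½ = -3 - ½ = -7/2 ≈ -3.5000)
38*(U + C) = 38*(20 - 7/2) = 38*(33/2) = 627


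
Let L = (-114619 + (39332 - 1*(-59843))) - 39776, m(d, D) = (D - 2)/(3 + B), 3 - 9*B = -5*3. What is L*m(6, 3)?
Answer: -11044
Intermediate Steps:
B = 2 (B = ⅓ - (-5)*3/9 = ⅓ - ⅑*(-15) = ⅓ + 5/3 = 2)
m(d, D) = -⅖ + D/5 (m(d, D) = (D - 2)/(3 + 2) = (-2 + D)/5 = (-2 + D)*(⅕) = -⅖ + D/5)
L = -55220 (L = (-114619 + (39332 + 59843)) - 39776 = (-114619 + 99175) - 39776 = -15444 - 39776 = -55220)
L*m(6, 3) = -55220*(-⅖ + (⅕)*3) = -55220*(-⅖ + ⅗) = -55220*⅕ = -11044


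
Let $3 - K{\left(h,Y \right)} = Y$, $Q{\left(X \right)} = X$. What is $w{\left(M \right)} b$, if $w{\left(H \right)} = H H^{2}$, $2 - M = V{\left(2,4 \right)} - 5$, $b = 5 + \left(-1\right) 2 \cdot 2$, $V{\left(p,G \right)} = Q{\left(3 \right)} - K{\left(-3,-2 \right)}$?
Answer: $729$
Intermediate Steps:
$K{\left(h,Y \right)} = 3 - Y$
$V{\left(p,G \right)} = -2$ ($V{\left(p,G \right)} = 3 - \left(3 - -2\right) = 3 - \left(3 + 2\right) = 3 - 5 = -2$)
$b = 1$ ($b = 5 - 4 = 1$)
$M = 9$ ($M = 2 - \left(-2 - 5\right) = 2 - -7 = 2 + 7 = 9$)
$w{\left(H \right)} = H^{3}$
$w{\left(M \right)} b = 9^{3} \cdot 1 = 729 \cdot 1 = 729$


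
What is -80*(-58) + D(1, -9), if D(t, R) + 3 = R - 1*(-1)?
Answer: 4629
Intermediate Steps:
D(t, R) = -2 + R (D(t, R) = -3 + (R - 1*(-1)) = -3 + (R + 1) = -3 + (1 + R) = -2 + R)
-80*(-58) + D(1, -9) = -80*(-58) + (-2 - 9) = 4640 - 11 = 4629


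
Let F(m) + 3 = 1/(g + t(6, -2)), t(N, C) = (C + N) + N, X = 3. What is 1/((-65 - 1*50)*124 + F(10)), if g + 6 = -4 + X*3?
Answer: -9/128366 ≈ -7.0112e-5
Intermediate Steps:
t(N, C) = C + 2*N
g = -1 (g = -6 + (-4 + 3*3) = -6 + (-4 + 9) = -6 + 5 = -1)
F(m) = -26/9 (F(m) = -3 + 1/(-1 + (-2 + 2*6)) = -3 + 1/(-1 + (-2 + 12)) = -3 + 1/(-1 + 10) = -3 + 1/9 = -26/9)
1/((-65 - 1*50)*124 + F(10)) = 1/((-65 - 1*50)*124 - 26/9) = 1/((-65 - 50)*124 - 26/9) = 1/(-115*124 - 26/9) = 1/(-14260 - 26/9) = 1/(-128366/9) = -9/128366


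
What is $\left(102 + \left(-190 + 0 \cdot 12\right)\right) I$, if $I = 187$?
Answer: $-16456$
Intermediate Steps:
$\left(102 + \left(-190 + 0 \cdot 12\right)\right) I = \left(102 + \left(-190 + 0 \cdot 12\right)\right) 187 = \left(102 + \left(-190 + 0\right)\right) 187 = \left(102 - 190\right) 187 = \left(-88\right) 187 = -16456$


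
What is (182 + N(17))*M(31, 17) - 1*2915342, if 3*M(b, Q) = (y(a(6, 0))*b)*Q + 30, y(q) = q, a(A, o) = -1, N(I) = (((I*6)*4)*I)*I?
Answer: -67438744/3 ≈ -2.2480e+7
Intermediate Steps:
N(I) = 24*I³ (N(I) = (((6*I)*4)*I)*I = ((24*I)*I)*I = (24*I²)*I = 24*I³)
M(b, Q) = 10 - Q*b/3 (M(b, Q) = ((-b)*Q + 30)/3 = (-Q*b + 30)/3 = (30 - Q*b)/3 = 10 - Q*b/3)
(182 + N(17))*M(31, 17) - 1*2915342 = (182 + 24*17³)*(10 - ⅓*17*31) - 1*2915342 = (182 + 24*4913)*(10 - 527/3) - 2915342 = (182 + 117912)*(-497/3) - 2915342 = 118094*(-497/3) - 2915342 = -58692718/3 - 2915342 = -67438744/3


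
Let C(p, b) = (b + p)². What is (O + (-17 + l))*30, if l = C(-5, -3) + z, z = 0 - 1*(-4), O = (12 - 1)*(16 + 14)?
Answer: 11430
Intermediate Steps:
O = 330 (O = 11*30 = 330)
z = 4 (z = 0 + 4 = 4)
l = 68 (l = (-3 - 5)² + 4 = (-8)² + 4 = 64 + 4 = 68)
(O + (-17 + l))*30 = (330 + (-17 + 68))*30 = (330 + 51)*30 = 381*30 = 11430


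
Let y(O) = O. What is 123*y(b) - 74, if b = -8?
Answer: -1058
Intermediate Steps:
123*y(b) - 74 = 123*(-8) - 74 = -984 - 74 = -1058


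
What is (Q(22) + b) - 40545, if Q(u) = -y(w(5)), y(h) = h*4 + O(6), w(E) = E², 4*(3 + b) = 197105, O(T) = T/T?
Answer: 34509/4 ≈ 8627.3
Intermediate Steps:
O(T) = 1
b = 197093/4 (b = -3 + (¼)*197105 = -3 + 197105/4 = 197093/4 ≈ 49273.)
y(h) = 1 + 4*h (y(h) = h*4 + 1 = 4*h + 1 = 1 + 4*h)
Q(u) = -101 (Q(u) = -(1 + 4*5²) = -(1 + 4*25) = -(1 + 100) = -1*101 = -101)
(Q(22) + b) - 40545 = (-101 + 197093/4) - 40545 = 196689/4 - 40545 = 34509/4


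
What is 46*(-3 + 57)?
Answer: 2484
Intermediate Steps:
46*(-3 + 57) = 46*54 = 2484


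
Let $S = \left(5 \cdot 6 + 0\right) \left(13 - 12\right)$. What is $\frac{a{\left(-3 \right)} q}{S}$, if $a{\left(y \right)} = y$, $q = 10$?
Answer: $-1$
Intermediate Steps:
$S = 30$ ($S = \left(30 + 0\right) 1 = 30 \cdot 1 = 30$)
$\frac{a{\left(-3 \right)} q}{S} = \frac{\left(-3\right) 10}{30} = \left(-30\right) \frac{1}{30} = -1$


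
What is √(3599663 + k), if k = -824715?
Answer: 2*√693737 ≈ 1665.8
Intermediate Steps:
√(3599663 + k) = √(3599663 - 824715) = √2774948 = 2*√693737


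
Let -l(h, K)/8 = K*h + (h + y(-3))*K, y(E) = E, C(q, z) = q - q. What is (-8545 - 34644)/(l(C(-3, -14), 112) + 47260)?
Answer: -43189/49948 ≈ -0.86468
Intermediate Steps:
C(q, z) = 0
l(h, K) = -8*K*h - 8*K*(-3 + h) (l(h, K) = -8*(K*h + (h - 3)*K) = -8*(K*h + (-3 + h)*K) = -8*(K*h + K*(-3 + h)) = -8*K*h - 8*K*(-3 + h))
(-8545 - 34644)/(l(C(-3, -14), 112) + 47260) = (-8545 - 34644)/(8*112*(3 - 2*0) + 47260) = -43189/(8*112*(3 + 0) + 47260) = -43189/(8*112*3 + 47260) = -43189/(2688 + 47260) = -43189/49948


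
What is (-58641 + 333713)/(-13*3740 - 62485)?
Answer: -275072/111105 ≈ -2.4758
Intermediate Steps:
(-58641 + 333713)/(-13*3740 - 62485) = 275072/(-48620 - 62485) = 275072/(-111105) = 275072*(-1/111105) = -275072/111105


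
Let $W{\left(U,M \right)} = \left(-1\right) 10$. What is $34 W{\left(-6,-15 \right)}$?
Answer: $-340$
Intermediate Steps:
$W{\left(U,M \right)} = -10$
$34 W{\left(-6,-15 \right)} = 34 \left(-10\right) = -340$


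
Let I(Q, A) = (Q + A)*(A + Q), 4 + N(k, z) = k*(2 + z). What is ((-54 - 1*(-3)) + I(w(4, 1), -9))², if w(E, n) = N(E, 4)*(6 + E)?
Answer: 1327144900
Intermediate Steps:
N(k, z) = -4 + k*(2 + z)
w(E, n) = (-4 + 6*E)*(6 + E) (w(E, n) = (-4 + 2*E + E*4)*(6 + E) = (-4 + 2*E + 4*E)*(6 + E) = (-4 + 6*E)*(6 + E))
I(Q, A) = (A + Q)² (I(Q, A) = (A + Q)*(A + Q) = (A + Q)²)
((-54 - 1*(-3)) + I(w(4, 1), -9))² = ((-54 - 1*(-3)) + (-9 + 2*(-2 + 3*4)*(6 + 4))²)² = ((-54 + 3) + (-9 + 2*(-2 + 12)*10)²)² = (-51 + (-9 + 2*10*10)²)² = (-51 + (-9 + 200)²)² = (-51 + 191²)² = (-51 + 36481)² = 36430² = 1327144900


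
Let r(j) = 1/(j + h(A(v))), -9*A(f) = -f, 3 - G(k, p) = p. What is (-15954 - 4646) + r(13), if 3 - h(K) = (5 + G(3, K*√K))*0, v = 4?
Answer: -329599/16 ≈ -20600.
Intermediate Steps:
G(k, p) = 3 - p
A(f) = f/9 (A(f) = -(-1)*f/9 = f/9)
h(K) = 3 (h(K) = 3 - (5 + (3 - K*√K))*0 = 3 - (5 + (3 - K^(3/2)))*0 = 3 - (8 - K^(3/2))*0 = 3 - 1*0 = 3 + 0 = 3)
r(j) = 1/(3 + j) (r(j) = 1/(j + 3) = 1/(3 + j))
(-15954 - 4646) + r(13) = (-15954 - 4646) + 1/(3 + 13) = -20600 + 1/16 = -329599/16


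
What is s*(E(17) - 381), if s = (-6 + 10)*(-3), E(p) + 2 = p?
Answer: 4392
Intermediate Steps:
E(p) = -2 + p
s = -12 (s = 4*(-3) = -12)
s*(E(17) - 381) = -12*((-2 + 17) - 381) = -12*(15 - 381) = -12*(-366) = 4392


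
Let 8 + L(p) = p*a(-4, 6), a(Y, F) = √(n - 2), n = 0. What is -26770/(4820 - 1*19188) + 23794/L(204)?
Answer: (-42707254*I + 682635*√2)/(7184*(2*I + 51*√2)) ≈ -0.42208 - 82.412*I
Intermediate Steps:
a(Y, F) = I*√2 (a(Y, F) = √(0 - 2) = √(-2) = I*√2)
L(p) = -8 + I*p*√2 (L(p) = -8 + p*(I*√2) = -8 + I*p*√2)
-26770/(4820 - 1*19188) + 23794/L(204) = -26770/(4820 - 1*19188) + 23794/(-8 + I*204*√2) = -26770/(4820 - 19188) + 23794/(-8 + 204*I*√2) = -26770/(-14368) + 23794/(-8 + 204*I*√2) = -26770*(-1/14368) + 23794/(-8 + 204*I*√2) = 13385/7184 + 23794/(-8 + 204*I*√2)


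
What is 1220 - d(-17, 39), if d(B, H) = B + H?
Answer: 1198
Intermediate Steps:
1220 - d(-17, 39) = 1220 - (-17 + 39) = 1220 - 1*22 = 1220 - 22 = 1198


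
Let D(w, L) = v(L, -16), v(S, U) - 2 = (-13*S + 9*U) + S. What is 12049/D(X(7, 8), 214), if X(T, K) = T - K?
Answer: -12049/2710 ≈ -4.4461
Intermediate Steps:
v(S, U) = 2 - 12*S + 9*U (v(S, U) = 2 + ((-13*S + 9*U) + S) = 2 + (-12*S + 9*U) = 2 - 12*S + 9*U)
D(w, L) = -142 - 12*L (D(w, L) = 2 - 12*L + 9*(-16) = 2 - 12*L - 144 = -142 - 12*L)
12049/D(X(7, 8), 214) = 12049/(-142 - 12*214) = 12049/(-142 - 2568) = 12049/(-2710) = 12049*(-1/2710) = -12049/2710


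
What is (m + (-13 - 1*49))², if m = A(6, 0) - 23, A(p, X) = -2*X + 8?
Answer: 5929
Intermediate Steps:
A(p, X) = 8 - 2*X
m = -15 (m = (8 - 2*0) - 23 = (8 + 0) - 23 = 8 - 23 = -15)
(m + (-13 - 1*49))² = (-15 + (-13 - 1*49))² = (-15 + (-13 - 49))² = (-15 - 62)² = (-77)² = 5929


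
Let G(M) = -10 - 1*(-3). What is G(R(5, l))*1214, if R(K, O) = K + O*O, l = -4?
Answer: -8498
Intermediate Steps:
R(K, O) = K + O**2
G(M) = -7 (G(M) = -10 + 3 = -7)
G(R(5, l))*1214 = -7*1214 = -8498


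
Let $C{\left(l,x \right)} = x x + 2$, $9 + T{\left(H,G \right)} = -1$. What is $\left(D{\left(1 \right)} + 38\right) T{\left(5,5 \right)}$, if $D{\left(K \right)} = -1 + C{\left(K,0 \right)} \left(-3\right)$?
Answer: $-310$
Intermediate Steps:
$T{\left(H,G \right)} = -10$ ($T{\left(H,G \right)} = -9 - 1 = -10$)
$C{\left(l,x \right)} = 2 + x^{2}$ ($C{\left(l,x \right)} = x^{2} + 2 = 2 + x^{2}$)
$D{\left(K \right)} = -7$ ($D{\left(K \right)} = -1 + \left(2 + 0^{2}\right) \left(-3\right) = -1 + \left(2 + 0\right) \left(-3\right) = -1 + 2 \left(-3\right) = -1 - 6 = -7$)
$\left(D{\left(1 \right)} + 38\right) T{\left(5,5 \right)} = \left(-7 + 38\right) \left(-10\right) = 31 \left(-10\right) = -310$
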